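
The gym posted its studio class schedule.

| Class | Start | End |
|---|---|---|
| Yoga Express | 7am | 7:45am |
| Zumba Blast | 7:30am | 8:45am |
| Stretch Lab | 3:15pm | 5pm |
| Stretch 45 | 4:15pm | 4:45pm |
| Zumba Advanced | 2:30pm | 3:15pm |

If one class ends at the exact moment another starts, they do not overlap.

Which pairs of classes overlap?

Two intervals overlap when each starts before the other ends.
Sorted by start: Yoga Express, Zumba Blast, Zumba Advanced, Stretch Lab, Stretch 45.
Zumba Blast starts before Yoga Express ends → Yoga Express and Zumba Blast overlap.
Zumba Advanced starts after Yoga Express ends, so Yoga Express has no further overlaps.
Zumba Advanced starts after Zumba Blast ends, so Zumba Blast has no further overlaps.
Stretch Lab starts exactly when Zumba Advanced ends (back-to-back, no overlap), so Zumba Advanced has no further overlaps.
Stretch 45 starts before Stretch Lab ends → Stretch Lab and Stretch 45 overlap.

Stretch 45 & Stretch Lab, Yoga Express & Zumba Blast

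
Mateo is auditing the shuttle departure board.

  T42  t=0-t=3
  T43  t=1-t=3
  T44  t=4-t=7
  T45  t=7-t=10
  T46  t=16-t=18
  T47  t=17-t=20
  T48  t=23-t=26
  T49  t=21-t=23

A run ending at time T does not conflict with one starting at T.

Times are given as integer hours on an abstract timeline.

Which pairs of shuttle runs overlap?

Sorted by start: T42, T43, T44, T45, T46, T47, T49, T48.
T43 starts before T42 ends → T42 and T43 overlap.
T44 starts after T42 ends, so T42 has no further overlaps.
T44 starts after T43 ends, so T43 has no further overlaps.
T45 starts exactly when T44 ends (back-to-back, no overlap), so T44 has no further overlaps.
T46 starts after T45 ends, so T45 has no further overlaps.
T47 starts before T46 ends → T46 and T47 overlap.
T49 starts after T46 ends, so T46 has no further overlaps.
T49 starts after T47 ends, so T47 has no further overlaps.
T48 starts exactly when T49 ends (back-to-back, no overlap).

T42 & T43, T46 & T47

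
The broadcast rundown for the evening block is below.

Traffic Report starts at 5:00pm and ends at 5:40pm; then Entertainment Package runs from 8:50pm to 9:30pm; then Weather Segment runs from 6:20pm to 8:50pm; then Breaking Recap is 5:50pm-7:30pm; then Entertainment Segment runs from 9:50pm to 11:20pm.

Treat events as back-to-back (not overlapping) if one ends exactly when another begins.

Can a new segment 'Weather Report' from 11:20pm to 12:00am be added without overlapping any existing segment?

Traffic Report: ends 5:40pm at or before Weather Report starts 11:20pm → clear.
Breaking Recap: ends 7:30pm at or before Weather Report starts 11:20pm → clear.
Weather Segment: ends 8:50pm at or before Weather Report starts 11:20pm → clear.
Entertainment Package: ends 9:30pm at or before Weather Report starts 11:20pm → clear.
Entertainment Segment: ends 11:20pm at or before Weather Report starts 11:20pm → clear.

Yes — the slot is free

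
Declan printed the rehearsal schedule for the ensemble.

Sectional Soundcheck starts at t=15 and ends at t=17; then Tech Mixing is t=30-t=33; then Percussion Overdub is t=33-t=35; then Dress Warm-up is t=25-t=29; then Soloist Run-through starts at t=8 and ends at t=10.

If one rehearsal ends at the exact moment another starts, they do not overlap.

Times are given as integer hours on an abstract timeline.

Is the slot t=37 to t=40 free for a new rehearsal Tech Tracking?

Soloist Run-through: ends t=10 at or before Tech Tracking starts t=37 → clear.
Sectional Soundcheck: ends t=17 at or before Tech Tracking starts t=37 → clear.
Dress Warm-up: ends t=29 at or before Tech Tracking starts t=37 → clear.
Tech Mixing: ends t=33 at or before Tech Tracking starts t=37 → clear.
Percussion Overdub: ends t=35 at or before Tech Tracking starts t=37 → clear.

Yes — the slot is free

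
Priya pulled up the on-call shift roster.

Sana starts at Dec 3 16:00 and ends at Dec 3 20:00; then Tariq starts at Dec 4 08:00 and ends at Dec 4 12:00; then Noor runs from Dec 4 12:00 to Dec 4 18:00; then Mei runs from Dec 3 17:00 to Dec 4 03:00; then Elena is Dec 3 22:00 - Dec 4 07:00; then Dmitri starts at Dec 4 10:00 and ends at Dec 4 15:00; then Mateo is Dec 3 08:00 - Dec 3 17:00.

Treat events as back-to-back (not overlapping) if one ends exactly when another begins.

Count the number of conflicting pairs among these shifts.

5

Sorted by start: Mateo, Sana, Mei, Elena, Tariq, Dmitri, Noor.
Sana starts before Mateo ends → Mateo and Sana overlap.
Mei starts exactly when Mateo ends (back-to-back, no overlap); Mateo is clear from here.
Mei starts before Sana ends → Sana and Mei overlap.
Elena starts after Sana ends; Sana is clear from here.
Elena starts before Mei ends → Mei and Elena overlap.
Tariq starts after Mei ends; Mei is clear from here.
Tariq starts after Elena ends; Elena is clear from here.
Dmitri starts before Tariq ends → Tariq and Dmitri overlap.
Noor starts exactly when Tariq ends (back-to-back, no overlap).
Noor starts before Dmitri ends → Dmitri and Noor overlap.
Overlapping pairs: Dmitri & Noor, Dmitri & Tariq, Elena & Mei, Mateo & Sana, Mei & Sana — 5 in total.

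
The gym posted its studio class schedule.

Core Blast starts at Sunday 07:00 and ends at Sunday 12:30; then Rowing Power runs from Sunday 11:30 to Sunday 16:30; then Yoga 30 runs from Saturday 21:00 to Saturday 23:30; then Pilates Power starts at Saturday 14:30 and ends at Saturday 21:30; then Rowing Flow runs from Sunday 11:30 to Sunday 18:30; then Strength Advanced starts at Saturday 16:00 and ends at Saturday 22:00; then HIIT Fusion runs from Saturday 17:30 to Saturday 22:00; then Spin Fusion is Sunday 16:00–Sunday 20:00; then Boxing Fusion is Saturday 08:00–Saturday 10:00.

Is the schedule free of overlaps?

No

Sorted by start: Boxing Fusion, Pilates Power, Strength Advanced, HIIT Fusion, Yoga 30, Core Blast, Rowing Flow, Rowing Power, Spin Fusion.
Pilates Power starts after Boxing Fusion ends; Boxing Fusion is clear from here.
Strength Advanced starts before Pilates Power ends → Pilates Power and Strength Advanced overlap.
That's a conflict, so the schedule is not conflict-free.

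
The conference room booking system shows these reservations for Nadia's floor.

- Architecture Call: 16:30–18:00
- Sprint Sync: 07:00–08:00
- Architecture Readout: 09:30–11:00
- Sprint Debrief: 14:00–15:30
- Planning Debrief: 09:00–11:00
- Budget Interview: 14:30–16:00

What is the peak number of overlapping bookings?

2

Sort all start/end points and keep a running count:
07:00 start Sprint Sync → 1
08:00 end Sprint Sync → 0
09:00 start Planning Debrief → 1
09:30 start Architecture Readout → 2
11:00 end Architecture Readout → 1
11:00 end Planning Debrief → 0
14:00 start Sprint Debrief → 1
14:30 start Budget Interview → 2
15:30 end Sprint Debrief → 1
16:00 end Budget Interview → 0
16:30 start Architecture Call → 1
18:00 end Architecture Call → 0
Peak is 2, at 09:30 (Architecture Readout, Planning Debrief).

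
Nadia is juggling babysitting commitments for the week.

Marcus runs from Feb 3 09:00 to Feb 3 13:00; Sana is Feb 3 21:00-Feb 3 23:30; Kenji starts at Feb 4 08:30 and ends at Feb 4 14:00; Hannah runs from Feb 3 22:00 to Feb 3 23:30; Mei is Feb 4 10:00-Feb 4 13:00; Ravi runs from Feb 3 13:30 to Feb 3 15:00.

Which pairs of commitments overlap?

Hannah & Sana, Kenji & Mei

Sorted by start: Marcus, Ravi, Sana, Hannah, Kenji, Mei.
Ravi starts after Marcus ends; Marcus is clear from here.
Sana starts after Ravi ends; Ravi is clear from here.
Hannah starts before Sana ends → Sana and Hannah overlap.
Kenji starts after Sana ends; Sana is clear from here.
Kenji starts after Hannah ends; Hannah is clear from here.
Mei starts before Kenji ends → Kenji and Mei overlap.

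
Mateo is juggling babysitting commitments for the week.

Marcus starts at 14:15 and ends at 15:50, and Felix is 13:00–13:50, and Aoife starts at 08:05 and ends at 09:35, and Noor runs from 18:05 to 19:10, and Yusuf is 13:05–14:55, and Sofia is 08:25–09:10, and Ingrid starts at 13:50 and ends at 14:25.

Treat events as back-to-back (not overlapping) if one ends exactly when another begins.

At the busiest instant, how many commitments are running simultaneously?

Sort all start/end points and keep a running count:
08:05 start Aoife → 1
08:25 start Sofia → 2
09:10 end Sofia → 1
09:35 end Aoife → 0
13:00 start Felix → 1
13:05 start Yusuf → 2
13:50 end Felix → 1
13:50 start Ingrid → 2
14:15 start Marcus → 3
14:25 end Ingrid → 2
14:55 end Yusuf → 1
15:50 end Marcus → 0
18:05 start Noor → 1
19:10 end Noor → 0
Peak is 3, at 14:15 (Ingrid, Marcus, Yusuf).

3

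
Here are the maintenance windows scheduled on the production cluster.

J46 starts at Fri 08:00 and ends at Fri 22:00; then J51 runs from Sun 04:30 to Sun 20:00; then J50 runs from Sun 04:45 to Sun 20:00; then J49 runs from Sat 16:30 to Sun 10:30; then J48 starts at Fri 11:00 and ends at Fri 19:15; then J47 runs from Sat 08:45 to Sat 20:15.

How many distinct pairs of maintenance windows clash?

5

Sorted by start: J46, J48, J47, J49, J51, J50.
J48 starts before J46 ends → J46 and J48 overlap.
J47 starts after J46 ends — done with J46.
J47 starts after J48 ends — done with J48.
J49 starts before J47 ends → J47 and J49 overlap.
J51 starts after J47 ends — done with J47.
J51 starts before J49 ends → J49 and J51 overlap.
J50 starts before J49 ends → J49 and J50 overlap.
J50 starts before J51 ends → J51 and J50 overlap.
Overlapping pairs: J46 & J48, J47 & J49, J49 & J50, J49 & J51, J50 & J51 — 5 in total.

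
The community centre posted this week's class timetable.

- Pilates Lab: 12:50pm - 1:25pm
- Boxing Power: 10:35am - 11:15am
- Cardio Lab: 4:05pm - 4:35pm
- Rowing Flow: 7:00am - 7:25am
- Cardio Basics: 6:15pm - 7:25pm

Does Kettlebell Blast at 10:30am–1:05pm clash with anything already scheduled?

Rowing Flow: ends 7:25am at or before Kettlebell Blast starts 10:30am → clear.
Boxing Power: starts 10:35am before Kettlebell Blast ends 1:05pm, and ends 11:15am after Kettlebell Blast starts 10:30am → overlap.
Pilates Lab: starts 12:50pm before Kettlebell Blast ends 1:05pm, and ends 1:25pm after Kettlebell Blast starts 10:30am → overlap.
Cardio Lab: starts 4:05pm at or after Kettlebell Blast ends 1:05pm → clear.
Cardio Basics: starts 6:15pm at or after Kettlebell Blast ends 1:05pm → clear.
Kettlebell Blast overlaps Boxing Power, Pilates Lab.

Yes — it overlaps Boxing Power, Pilates Lab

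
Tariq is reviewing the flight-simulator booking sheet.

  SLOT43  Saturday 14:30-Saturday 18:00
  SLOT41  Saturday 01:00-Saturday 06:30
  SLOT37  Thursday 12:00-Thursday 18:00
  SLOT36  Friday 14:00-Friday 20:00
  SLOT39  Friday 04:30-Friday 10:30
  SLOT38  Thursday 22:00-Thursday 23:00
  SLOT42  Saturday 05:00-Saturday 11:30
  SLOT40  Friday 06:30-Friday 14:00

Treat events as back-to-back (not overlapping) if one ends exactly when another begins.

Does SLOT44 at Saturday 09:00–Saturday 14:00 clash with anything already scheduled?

Yes — it overlaps SLOT42

SLOT37: ends Thursday 18:00 at or before SLOT44 starts Saturday 09:00 → clear.
SLOT38: ends Thursday 23:00 at or before SLOT44 starts Saturday 09:00 → clear.
SLOT39: ends Friday 10:30 at or before SLOT44 starts Saturday 09:00 → clear.
SLOT40: ends Friday 14:00 at or before SLOT44 starts Saturday 09:00 → clear.
SLOT36: ends Friday 20:00 at or before SLOT44 starts Saturday 09:00 → clear.
SLOT41: ends Saturday 06:30 at or before SLOT44 starts Saturday 09:00 → clear.
SLOT42: starts Saturday 05:00 before SLOT44 ends Saturday 14:00, and ends Saturday 11:30 after SLOT44 starts Saturday 09:00 → overlap.
SLOT43: starts Saturday 14:30 at or after SLOT44 ends Saturday 14:00 → clear.
SLOT44 overlaps SLOT42.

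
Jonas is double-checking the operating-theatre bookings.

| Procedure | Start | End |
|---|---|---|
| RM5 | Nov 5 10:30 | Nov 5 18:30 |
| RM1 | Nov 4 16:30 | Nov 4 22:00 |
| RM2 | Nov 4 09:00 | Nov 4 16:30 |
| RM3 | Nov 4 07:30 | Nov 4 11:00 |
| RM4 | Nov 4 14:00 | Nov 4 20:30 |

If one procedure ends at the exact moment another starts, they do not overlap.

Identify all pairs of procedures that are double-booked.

RM1 & RM4, RM2 & RM3, RM2 & RM4

Sorted by start: RM3, RM2, RM4, RM1, RM5.
RM2 starts before RM3 ends → RM3 and RM2 overlap.
RM4 starts after RM3 ends — done with RM3.
RM4 starts before RM2 ends → RM2 and RM4 overlap.
RM1 starts exactly when RM2 ends (back-to-back, no overlap) — done with RM2.
RM1 starts before RM4 ends → RM4 and RM1 overlap.
RM5 starts after RM4 ends.
RM5 starts after RM1 ends.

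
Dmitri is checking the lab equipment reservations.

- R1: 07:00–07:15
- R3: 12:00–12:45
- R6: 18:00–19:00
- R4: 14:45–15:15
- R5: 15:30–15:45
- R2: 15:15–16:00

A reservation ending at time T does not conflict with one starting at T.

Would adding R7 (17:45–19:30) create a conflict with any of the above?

R1: ends 07:15 at or before R7 starts 17:45 → clear.
R3: ends 12:45 at or before R7 starts 17:45 → clear.
R4: ends 15:15 at or before R7 starts 17:45 → clear.
R2: ends 16:00 at or before R7 starts 17:45 → clear.
R5: ends 15:45 at or before R7 starts 17:45 → clear.
R6: starts 18:00 before R7 ends 19:30, and ends 19:00 after R7 starts 17:45 → overlap.
R7 overlaps R6.

Yes — it overlaps R6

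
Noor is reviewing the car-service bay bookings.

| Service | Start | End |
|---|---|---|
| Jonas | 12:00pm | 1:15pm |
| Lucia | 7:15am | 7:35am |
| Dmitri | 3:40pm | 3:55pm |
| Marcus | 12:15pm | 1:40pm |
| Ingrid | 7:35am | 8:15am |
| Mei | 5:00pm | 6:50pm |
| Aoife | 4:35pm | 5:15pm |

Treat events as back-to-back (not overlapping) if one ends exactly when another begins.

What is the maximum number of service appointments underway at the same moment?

2

Walk through starts and ends in time order (an end at T is processed before a start at T):
7:15am start Lucia → 1
7:35am end Lucia → 0
7:35am start Ingrid → 1
8:15am end Ingrid → 0
12:00pm start Jonas → 1
12:15pm start Marcus → 2
1:15pm end Jonas → 1
1:40pm end Marcus → 0
3:40pm start Dmitri → 1
3:55pm end Dmitri → 0
4:35pm start Aoife → 1
5:00pm start Mei → 2
5:15pm end Aoife → 1
6:50pm end Mei → 0
Peak is 2, at 12:15pm (Jonas, Marcus).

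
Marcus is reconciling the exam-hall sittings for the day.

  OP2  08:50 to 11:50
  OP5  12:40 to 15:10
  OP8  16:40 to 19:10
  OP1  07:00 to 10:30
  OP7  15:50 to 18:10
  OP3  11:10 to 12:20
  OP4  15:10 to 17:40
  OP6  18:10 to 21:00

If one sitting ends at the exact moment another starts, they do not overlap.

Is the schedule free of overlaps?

No

Sorted by start: OP1, OP2, OP3, OP5, OP4, OP7, OP8, OP6.
OP2 starts before OP1 ends → OP1 and OP2 overlap.
That's a conflict, so the schedule is not conflict-free.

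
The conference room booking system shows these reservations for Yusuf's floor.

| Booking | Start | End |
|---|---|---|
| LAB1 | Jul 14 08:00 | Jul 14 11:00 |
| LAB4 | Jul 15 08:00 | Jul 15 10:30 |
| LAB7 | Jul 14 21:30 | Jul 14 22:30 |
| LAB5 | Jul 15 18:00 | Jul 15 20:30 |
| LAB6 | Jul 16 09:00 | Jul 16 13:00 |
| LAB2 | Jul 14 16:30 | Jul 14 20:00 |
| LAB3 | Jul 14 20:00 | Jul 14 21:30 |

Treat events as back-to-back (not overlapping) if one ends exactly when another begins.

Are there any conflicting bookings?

No

Sorted by start: LAB1, LAB2, LAB3, LAB7, LAB4, LAB5, LAB6.
LAB2 starts after LAB1 ends — done with LAB1.
LAB3 starts exactly when LAB2 ends (back-to-back, no overlap) — done with LAB2.
LAB7 starts exactly when LAB3 ends (back-to-back, no overlap) — done with LAB3.
LAB4 starts after LAB7 ends — done with LAB7.
LAB5 starts after LAB4 ends — done with LAB4.
LAB6 starts after LAB5 ends.
Every pair is clear; the schedule has no overlaps.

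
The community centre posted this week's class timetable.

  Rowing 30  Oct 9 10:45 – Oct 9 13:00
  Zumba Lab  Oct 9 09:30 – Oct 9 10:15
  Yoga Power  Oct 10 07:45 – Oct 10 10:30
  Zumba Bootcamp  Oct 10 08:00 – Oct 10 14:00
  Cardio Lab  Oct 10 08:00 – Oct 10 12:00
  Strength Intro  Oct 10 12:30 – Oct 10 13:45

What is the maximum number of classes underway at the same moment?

3

Walk through starts and ends in time order (an end at T is processed before a start at T):
Oct 9 09:30 start Zumba Lab → 1
Oct 9 10:15 end Zumba Lab → 0
Oct 9 10:45 start Rowing 30 → 1
Oct 9 13:00 end Rowing 30 → 0
Oct 10 07:45 start Yoga Power → 1
Oct 10 08:00 start Cardio Lab → 2
Oct 10 08:00 start Zumba Bootcamp → 3
Oct 10 10:30 end Yoga Power → 2
Oct 10 12:00 end Cardio Lab → 1
Oct 10 12:30 start Strength Intro → 2
Oct 10 13:45 end Strength Intro → 1
Oct 10 14:00 end Zumba Bootcamp → 0
Peak is 3, at Oct 10 08:00 (Cardio Lab, Yoga Power, Zumba Bootcamp).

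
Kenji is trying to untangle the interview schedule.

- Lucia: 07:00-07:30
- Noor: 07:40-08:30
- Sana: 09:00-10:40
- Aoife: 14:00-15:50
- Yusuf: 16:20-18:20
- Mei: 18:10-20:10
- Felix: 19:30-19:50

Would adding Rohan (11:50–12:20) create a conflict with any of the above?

No — it doesn't clash with anything

Lucia: ends 07:30 at or before Rohan starts 11:50 → clear.
Noor: ends 08:30 at or before Rohan starts 11:50 → clear.
Sana: ends 10:40 at or before Rohan starts 11:50 → clear.
Aoife: starts 14:00 at or after Rohan ends 12:20 → clear.
Yusuf: starts 16:20 at or after Rohan ends 12:20 → clear.
Mei: starts 18:10 at or after Rohan ends 12:20 → clear.
Felix: starts 19:30 at or after Rohan ends 12:20 → clear.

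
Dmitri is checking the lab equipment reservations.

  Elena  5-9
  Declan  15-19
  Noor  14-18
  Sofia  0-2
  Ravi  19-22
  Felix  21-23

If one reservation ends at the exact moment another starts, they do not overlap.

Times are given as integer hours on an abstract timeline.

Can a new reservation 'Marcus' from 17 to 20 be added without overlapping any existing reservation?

Sofia: ends 2 at or before Marcus starts 17 → clear.
Elena: ends 9 at or before Marcus starts 17 → clear.
Noor: starts 14 before Marcus ends 20, and ends 18 after Marcus starts 17 → overlap.
Declan: starts 15 before Marcus ends 20, and ends 19 after Marcus starts 17 → overlap.
Ravi: starts 19 before Marcus ends 20, and ends 22 after Marcus starts 17 → overlap.
Felix: starts 21 at or after Marcus ends 20 → clear.
Marcus overlaps Ravi, Noor, Declan.

No — it overlaps Declan, Noor, Ravi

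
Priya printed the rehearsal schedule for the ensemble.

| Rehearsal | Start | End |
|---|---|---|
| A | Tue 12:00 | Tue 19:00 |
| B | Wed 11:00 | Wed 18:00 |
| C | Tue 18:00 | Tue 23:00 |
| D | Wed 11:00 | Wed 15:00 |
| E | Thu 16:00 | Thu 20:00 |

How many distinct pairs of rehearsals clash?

Sorted by start: A, C, B, D, E.
C starts before A ends → A and C overlap.
B starts after A ends — done with A.
B starts after C ends — done with C.
D starts before B ends → B and D overlap.
E starts after B ends.
E starts after D ends.
Overlapping pairs: A & C, B & D — 2 in total.

2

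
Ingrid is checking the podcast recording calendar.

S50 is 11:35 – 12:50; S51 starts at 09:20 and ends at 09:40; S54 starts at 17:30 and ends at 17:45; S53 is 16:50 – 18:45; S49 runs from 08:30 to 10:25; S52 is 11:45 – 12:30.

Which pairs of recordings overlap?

Check each pair: they overlap iff neither finishes before the other starts.
Sorted by start: S49, S51, S50, S52, S53, S54.
S51 starts before S49 ends → S49 and S51 overlap.
S50 starts after S49 ends — done with S49.
S50 starts after S51 ends — done with S51.
S52 starts before S50 ends → S50 and S52 overlap.
S53 starts after S50 ends — done with S50.
S53 starts after S52 ends — done with S52.
S54 starts before S53 ends → S53 and S54 overlap.

S49 & S51, S50 & S52, S53 & S54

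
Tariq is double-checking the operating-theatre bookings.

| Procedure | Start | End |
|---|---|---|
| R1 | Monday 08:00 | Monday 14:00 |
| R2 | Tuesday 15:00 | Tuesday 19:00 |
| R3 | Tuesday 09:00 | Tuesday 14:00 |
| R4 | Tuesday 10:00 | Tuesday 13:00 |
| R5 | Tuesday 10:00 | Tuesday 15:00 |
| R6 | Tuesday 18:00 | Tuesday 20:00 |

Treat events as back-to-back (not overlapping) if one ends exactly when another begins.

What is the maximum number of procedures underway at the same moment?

3

Walk through starts and ends in time order (an end at T is processed before a start at T):
Monday 08:00 start R1 → 1
Monday 14:00 end R1 → 0
Tuesday 09:00 start R3 → 1
Tuesday 10:00 start R4 → 2
Tuesday 10:00 start R5 → 3
Tuesday 13:00 end R4 → 2
Tuesday 14:00 end R3 → 1
Tuesday 15:00 end R5 → 0
Tuesday 15:00 start R2 → 1
Tuesday 18:00 start R6 → 2
Tuesday 19:00 end R2 → 1
Tuesday 20:00 end R6 → 0
Peak is 3, at Tuesday 10:00 (R3, R4, R5).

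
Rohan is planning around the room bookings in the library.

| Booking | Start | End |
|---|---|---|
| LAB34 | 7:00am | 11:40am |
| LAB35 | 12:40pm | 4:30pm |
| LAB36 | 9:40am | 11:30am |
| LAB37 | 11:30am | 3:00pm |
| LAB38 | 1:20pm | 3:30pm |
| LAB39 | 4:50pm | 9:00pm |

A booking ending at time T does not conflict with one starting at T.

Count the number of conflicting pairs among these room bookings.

5

Check each pair: they overlap iff neither finishes before the other starts.
Sorted by start: LAB34, LAB36, LAB37, LAB35, LAB38, LAB39.
LAB36 starts before LAB34 ends → LAB34 and LAB36 overlap.
LAB37 starts before LAB34 ends → LAB34 and LAB37 overlap.
LAB35 starts after LAB34 ends, so nothing later overlaps LAB34 either.
LAB37 starts exactly when LAB36 ends (back-to-back, no overlap), so nothing later overlaps LAB36 either.
LAB35 starts before LAB37 ends → LAB37 and LAB35 overlap.
LAB38 starts before LAB37 ends → LAB37 and LAB38 overlap.
LAB39 starts after LAB37 ends.
LAB38 starts before LAB35 ends → LAB35 and LAB38 overlap.
LAB39 starts after LAB35 ends.
LAB39 starts after LAB38 ends.
Overlapping pairs: LAB34 & LAB36, LAB34 & LAB37, LAB35 & LAB37, LAB35 & LAB38, LAB37 & LAB38 — 5 in total.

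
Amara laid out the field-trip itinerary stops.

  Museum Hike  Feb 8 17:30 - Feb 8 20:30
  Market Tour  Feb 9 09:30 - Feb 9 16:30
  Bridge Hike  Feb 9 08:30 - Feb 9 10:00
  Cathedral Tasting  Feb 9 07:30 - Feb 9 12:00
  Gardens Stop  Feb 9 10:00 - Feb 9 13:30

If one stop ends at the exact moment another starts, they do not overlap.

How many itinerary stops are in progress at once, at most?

Walk through starts and ends in time order (an end at T is processed before a start at T):
Feb 8 17:30 start Museum Hike → 1
Feb 8 20:30 end Museum Hike → 0
Feb 9 07:30 start Cathedral Tasting → 1
Feb 9 08:30 start Bridge Hike → 2
Feb 9 09:30 start Market Tour → 3
Feb 9 10:00 end Bridge Hike → 2
Feb 9 10:00 start Gardens Stop → 3
Feb 9 12:00 end Cathedral Tasting → 2
Feb 9 13:30 end Gardens Stop → 1
Feb 9 16:30 end Market Tour → 0
Peak is 3, at Feb 9 09:30 (Bridge Hike, Cathedral Tasting, Market Tour).

3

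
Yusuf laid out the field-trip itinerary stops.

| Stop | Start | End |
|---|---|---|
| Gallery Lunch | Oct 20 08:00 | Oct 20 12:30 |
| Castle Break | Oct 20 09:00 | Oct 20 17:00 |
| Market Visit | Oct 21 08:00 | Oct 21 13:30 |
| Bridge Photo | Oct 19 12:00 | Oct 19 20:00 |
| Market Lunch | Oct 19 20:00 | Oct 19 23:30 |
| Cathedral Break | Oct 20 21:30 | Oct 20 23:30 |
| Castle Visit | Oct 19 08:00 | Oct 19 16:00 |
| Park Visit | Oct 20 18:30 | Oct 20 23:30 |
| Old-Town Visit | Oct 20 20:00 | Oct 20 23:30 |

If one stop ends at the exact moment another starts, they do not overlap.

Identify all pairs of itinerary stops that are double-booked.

Sorted by start: Castle Visit, Bridge Photo, Market Lunch, Gallery Lunch, Castle Break, Park Visit, Old-Town Visit, Cathedral Break, Market Visit.
Bridge Photo starts before Castle Visit ends → Castle Visit and Bridge Photo overlap.
Market Lunch starts after Castle Visit ends, so nothing later overlaps Castle Visit either.
Market Lunch starts exactly when Bridge Photo ends (back-to-back, no overlap), so nothing later overlaps Bridge Photo either.
Gallery Lunch starts after Market Lunch ends, so nothing later overlaps Market Lunch either.
Castle Break starts before Gallery Lunch ends → Gallery Lunch and Castle Break overlap.
Park Visit starts after Gallery Lunch ends, so nothing later overlaps Gallery Lunch either.
Park Visit starts after Castle Break ends, so nothing later overlaps Castle Break either.
Old-Town Visit starts before Park Visit ends → Park Visit and Old-Town Visit overlap.
Cathedral Break starts before Park Visit ends → Park Visit and Cathedral Break overlap.
Market Visit starts after Park Visit ends.
Cathedral Break starts before Old-Town Visit ends → Old-Town Visit and Cathedral Break overlap.
Market Visit starts after Old-Town Visit ends.
Market Visit starts after Cathedral Break ends.

Bridge Photo & Castle Visit, Castle Break & Gallery Lunch, Cathedral Break & Old-Town Visit, Cathedral Break & Park Visit, Old-Town Visit & Park Visit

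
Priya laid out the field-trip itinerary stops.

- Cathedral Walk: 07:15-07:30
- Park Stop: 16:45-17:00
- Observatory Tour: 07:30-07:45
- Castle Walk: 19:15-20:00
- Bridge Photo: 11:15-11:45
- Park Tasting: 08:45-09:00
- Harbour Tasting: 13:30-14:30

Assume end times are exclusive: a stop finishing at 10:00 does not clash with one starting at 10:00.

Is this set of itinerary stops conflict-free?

Sorted by start: Cathedral Walk, Observatory Tour, Park Tasting, Bridge Photo, Harbour Tasting, Park Stop, Castle Walk.
Observatory Tour starts exactly when Cathedral Walk ends (back-to-back, no overlap), so nothing later overlaps Cathedral Walk either.
Park Tasting starts after Observatory Tour ends, so nothing later overlaps Observatory Tour either.
Bridge Photo starts after Park Tasting ends, so nothing later overlaps Park Tasting either.
Harbour Tasting starts after Bridge Photo ends, so nothing later overlaps Bridge Photo either.
Park Stop starts after Harbour Tasting ends, so nothing later overlaps Harbour Tasting either.
Castle Walk starts after Park Stop ends.
Every pair is clear; the schedule has no overlaps.

Yes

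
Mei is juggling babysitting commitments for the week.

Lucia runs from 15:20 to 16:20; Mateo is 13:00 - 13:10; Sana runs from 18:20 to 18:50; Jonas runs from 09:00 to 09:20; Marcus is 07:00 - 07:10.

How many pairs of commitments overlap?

0

Sorted by start: Marcus, Jonas, Mateo, Lucia, Sana.
Jonas starts after Marcus ends — done with Marcus.
Mateo starts after Jonas ends — done with Jonas.
Lucia starts after Mateo ends — done with Mateo.
Sana starts after Lucia ends.
No pair overlaps.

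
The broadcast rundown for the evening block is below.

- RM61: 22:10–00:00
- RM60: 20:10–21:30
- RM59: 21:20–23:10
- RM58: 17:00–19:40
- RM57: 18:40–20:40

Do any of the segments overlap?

Yes

Sorted by start: RM58, RM57, RM60, RM59, RM61.
RM57 starts before RM58 ends → RM58 and RM57 overlap.
That's a conflict, so the schedule is not conflict-free.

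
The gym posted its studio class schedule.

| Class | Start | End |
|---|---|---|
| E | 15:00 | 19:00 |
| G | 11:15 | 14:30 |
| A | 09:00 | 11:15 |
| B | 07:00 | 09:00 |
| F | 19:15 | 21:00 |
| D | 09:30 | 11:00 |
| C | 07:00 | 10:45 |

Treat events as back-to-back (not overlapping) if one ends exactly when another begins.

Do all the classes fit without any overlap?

Two intervals overlap when each starts before the other ends.
Sorted by start: B, C, A, D, G, E, F.
C starts before B ends → B and C overlap.
That's a conflict, so the schedule is not conflict-free.

No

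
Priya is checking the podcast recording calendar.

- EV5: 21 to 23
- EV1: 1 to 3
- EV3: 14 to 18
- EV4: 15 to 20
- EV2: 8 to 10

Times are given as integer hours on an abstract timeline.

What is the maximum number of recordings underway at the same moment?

2

Walk through starts and ends in time order (an end at T is processed before a start at T):
1 start EV1 → 1
3 end EV1 → 0
8 start EV2 → 1
10 end EV2 → 0
14 start EV3 → 1
15 start EV4 → 2
18 end EV3 → 1
20 end EV4 → 0
21 start EV5 → 1
23 end EV5 → 0
Peak is 2, at 15 (EV3, EV4).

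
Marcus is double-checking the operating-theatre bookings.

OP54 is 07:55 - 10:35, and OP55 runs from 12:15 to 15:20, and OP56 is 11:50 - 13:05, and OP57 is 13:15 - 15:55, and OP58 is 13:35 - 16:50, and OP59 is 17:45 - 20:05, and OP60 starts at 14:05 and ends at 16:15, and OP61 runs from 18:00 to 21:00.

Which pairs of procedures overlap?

Sorted by start: OP54, OP56, OP55, OP57, OP58, OP60, OP59, OP61.
OP56 starts after OP54 ends, so nothing later overlaps OP54 either.
OP55 starts before OP56 ends → OP56 and OP55 overlap.
OP57 starts after OP56 ends, so nothing later overlaps OP56 either.
OP57 starts before OP55 ends → OP55 and OP57 overlap.
OP58 starts before OP55 ends → OP55 and OP58 overlap.
OP60 starts before OP55 ends → OP55 and OP60 overlap.
OP59 starts after OP55 ends, so nothing later overlaps OP55 either.
OP58 starts before OP57 ends → OP57 and OP58 overlap.
OP60 starts before OP57 ends → OP57 and OP60 overlap.
OP59 starts after OP57 ends, so nothing later overlaps OP57 either.
OP60 starts before OP58 ends → OP58 and OP60 overlap.
OP59 starts after OP58 ends, so nothing later overlaps OP58 either.
OP59 starts after OP60 ends, so nothing later overlaps OP60 either.
OP61 starts before OP59 ends → OP59 and OP61 overlap.

OP55 & OP56, OP55 & OP57, OP55 & OP58, OP55 & OP60, OP57 & OP58, OP57 & OP60, OP58 & OP60, OP59 & OP61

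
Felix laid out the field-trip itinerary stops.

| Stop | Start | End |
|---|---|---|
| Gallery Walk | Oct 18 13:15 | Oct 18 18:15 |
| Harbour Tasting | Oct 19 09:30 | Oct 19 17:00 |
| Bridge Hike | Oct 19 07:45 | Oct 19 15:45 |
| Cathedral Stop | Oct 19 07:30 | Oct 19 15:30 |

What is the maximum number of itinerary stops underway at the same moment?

3

Sweep the timeline, counting +1 at each start and −1 at each end (ends before starts at a tie):
Oct 18 13:15 start Gallery Walk → 1
Oct 18 18:15 end Gallery Walk → 0
Oct 19 07:30 start Cathedral Stop → 1
Oct 19 07:45 start Bridge Hike → 2
Oct 19 09:30 start Harbour Tasting → 3
Oct 19 15:30 end Cathedral Stop → 2
Oct 19 15:45 end Bridge Hike → 1
Oct 19 17:00 end Harbour Tasting → 0
Peak is 3, at Oct 19 09:30 (Bridge Hike, Cathedral Stop, Harbour Tasting).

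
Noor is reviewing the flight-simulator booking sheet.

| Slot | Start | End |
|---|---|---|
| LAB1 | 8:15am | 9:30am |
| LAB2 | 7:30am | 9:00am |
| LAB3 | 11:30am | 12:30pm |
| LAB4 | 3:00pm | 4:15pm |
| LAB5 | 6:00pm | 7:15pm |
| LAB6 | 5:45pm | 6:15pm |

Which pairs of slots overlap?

Sorted by start: LAB2, LAB1, LAB3, LAB4, LAB6, LAB5.
LAB1 starts before LAB2 ends → LAB2 and LAB1 overlap.
LAB3 starts after LAB2 ends; LAB2 is clear from here.
LAB3 starts after LAB1 ends; LAB1 is clear from here.
LAB4 starts after LAB3 ends; LAB3 is clear from here.
LAB6 starts after LAB4 ends; LAB4 is clear from here.
LAB5 starts before LAB6 ends → LAB6 and LAB5 overlap.

LAB1 & LAB2, LAB5 & LAB6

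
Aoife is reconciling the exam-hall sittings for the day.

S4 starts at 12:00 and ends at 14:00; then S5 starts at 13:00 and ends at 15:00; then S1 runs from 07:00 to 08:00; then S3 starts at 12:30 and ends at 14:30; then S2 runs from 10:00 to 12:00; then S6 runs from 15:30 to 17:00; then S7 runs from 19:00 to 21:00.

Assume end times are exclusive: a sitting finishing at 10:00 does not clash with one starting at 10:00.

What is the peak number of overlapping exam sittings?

Sweep the timeline, counting +1 at each start and −1 at each end (ends before starts at a tie):
07:00 start S1 → 1
08:00 end S1 → 0
10:00 start S2 → 1
12:00 end S2 → 0
12:00 start S4 → 1
12:30 start S3 → 2
13:00 start S5 → 3
14:00 end S4 → 2
14:30 end S3 → 1
15:00 end S5 → 0
15:30 start S6 → 1
17:00 end S6 → 0
19:00 start S7 → 1
21:00 end S7 → 0
Peak is 3, at 13:00 (S3, S4, S5).

3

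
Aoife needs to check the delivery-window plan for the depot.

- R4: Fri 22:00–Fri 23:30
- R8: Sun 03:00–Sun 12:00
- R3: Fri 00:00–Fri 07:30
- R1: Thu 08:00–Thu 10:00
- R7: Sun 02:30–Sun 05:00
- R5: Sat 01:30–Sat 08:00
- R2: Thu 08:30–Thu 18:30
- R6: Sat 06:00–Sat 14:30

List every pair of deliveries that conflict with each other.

R1 & R2, R5 & R6, R7 & R8

Sorted by start: R1, R2, R3, R4, R5, R6, R7, R8.
R2 starts before R1 ends → R1 and R2 overlap.
R3 starts after R1 ends; R1 is clear from here.
R3 starts after R2 ends; R2 is clear from here.
R4 starts after R3 ends; R3 is clear from here.
R5 starts after R4 ends; R4 is clear from here.
R6 starts before R5 ends → R5 and R6 overlap.
R7 starts after R5 ends; R5 is clear from here.
R7 starts after R6 ends; R6 is clear from here.
R8 starts before R7 ends → R7 and R8 overlap.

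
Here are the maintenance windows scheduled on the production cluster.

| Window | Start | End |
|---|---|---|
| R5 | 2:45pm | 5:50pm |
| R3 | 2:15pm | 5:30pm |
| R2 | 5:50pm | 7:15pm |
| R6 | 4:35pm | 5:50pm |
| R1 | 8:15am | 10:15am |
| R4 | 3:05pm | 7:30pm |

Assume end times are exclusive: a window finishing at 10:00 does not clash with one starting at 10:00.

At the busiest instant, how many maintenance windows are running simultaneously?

4

Sweep the timeline, counting +1 at each start and −1 at each end (ends before starts at a tie):
8:15am start R1 → 1
10:15am end R1 → 0
2:15pm start R3 → 1
2:45pm start R5 → 2
3:05pm start R4 → 3
4:35pm start R6 → 4
5:30pm end R3 → 3
5:50pm end R5 → 2
5:50pm end R6 → 1
5:50pm start R2 → 2
7:15pm end R2 → 1
7:30pm end R4 → 0
Peak is 4, at 4:35pm (R3, R4, R5, R6).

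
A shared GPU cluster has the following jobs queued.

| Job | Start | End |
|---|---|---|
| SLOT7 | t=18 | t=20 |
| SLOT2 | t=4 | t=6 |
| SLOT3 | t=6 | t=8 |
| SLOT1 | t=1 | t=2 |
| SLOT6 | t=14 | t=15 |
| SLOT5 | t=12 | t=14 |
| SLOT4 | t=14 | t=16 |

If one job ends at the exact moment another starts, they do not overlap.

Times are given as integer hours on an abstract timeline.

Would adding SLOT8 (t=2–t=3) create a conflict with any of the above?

SLOT1: ends t=2 at or before SLOT8 starts t=2 → clear.
SLOT2: starts t=4 at or after SLOT8 ends t=3 → clear.
SLOT3: starts t=6 at or after SLOT8 ends t=3 → clear.
SLOT5: starts t=12 at or after SLOT8 ends t=3 → clear.
SLOT4: starts t=14 at or after SLOT8 ends t=3 → clear.
SLOT6: starts t=14 at or after SLOT8 ends t=3 → clear.
SLOT7: starts t=18 at or after SLOT8 ends t=3 → clear.

No — it doesn't clash with anything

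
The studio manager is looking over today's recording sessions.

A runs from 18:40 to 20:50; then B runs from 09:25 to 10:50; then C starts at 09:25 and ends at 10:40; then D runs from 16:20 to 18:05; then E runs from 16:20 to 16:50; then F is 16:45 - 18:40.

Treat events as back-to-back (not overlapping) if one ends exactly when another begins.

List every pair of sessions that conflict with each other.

Sorted by start: B, C, D, E, F, A.
C starts before B ends → B and C overlap.
D starts after B ends; B is clear from here.
D starts after C ends; C is clear from here.
E starts before D ends → D and E overlap.
F starts before D ends → D and F overlap.
A starts after D ends.
F starts before E ends → E and F overlap.
A starts after E ends.
A starts exactly when F ends (back-to-back, no overlap).

B & C, D & E, D & F, E & F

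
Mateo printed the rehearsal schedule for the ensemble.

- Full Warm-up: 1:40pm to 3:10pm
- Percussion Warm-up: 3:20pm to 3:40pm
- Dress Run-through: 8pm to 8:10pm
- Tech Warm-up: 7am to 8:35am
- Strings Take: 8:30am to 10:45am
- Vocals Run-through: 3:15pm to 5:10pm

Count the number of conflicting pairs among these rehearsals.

2

Sorted by start: Tech Warm-up, Strings Take, Full Warm-up, Vocals Run-through, Percussion Warm-up, Dress Run-through.
Strings Take starts before Tech Warm-up ends → Tech Warm-up and Strings Take overlap.
Full Warm-up starts after Tech Warm-up ends — done with Tech Warm-up.
Full Warm-up starts after Strings Take ends — done with Strings Take.
Vocals Run-through starts after Full Warm-up ends — done with Full Warm-up.
Percussion Warm-up starts before Vocals Run-through ends → Vocals Run-through and Percussion Warm-up overlap.
Dress Run-through starts after Vocals Run-through ends.
Dress Run-through starts after Percussion Warm-up ends.
Overlapping pairs: Percussion Warm-up & Vocals Run-through, Strings Take & Tech Warm-up — 2 in total.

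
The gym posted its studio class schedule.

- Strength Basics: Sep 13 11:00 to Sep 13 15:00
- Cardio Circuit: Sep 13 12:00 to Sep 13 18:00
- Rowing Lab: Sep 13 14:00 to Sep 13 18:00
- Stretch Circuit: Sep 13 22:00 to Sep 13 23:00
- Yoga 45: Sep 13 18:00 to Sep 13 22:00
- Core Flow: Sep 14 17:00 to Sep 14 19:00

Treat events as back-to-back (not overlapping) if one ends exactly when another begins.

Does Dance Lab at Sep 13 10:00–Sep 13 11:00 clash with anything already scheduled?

No — it doesn't clash with anything

Strength Basics: starts Sep 13 11:00 at or after Dance Lab ends Sep 13 11:00 → clear.
Cardio Circuit: starts Sep 13 12:00 at or after Dance Lab ends Sep 13 11:00 → clear.
Rowing Lab: starts Sep 13 14:00 at or after Dance Lab ends Sep 13 11:00 → clear.
Yoga 45: starts Sep 13 18:00 at or after Dance Lab ends Sep 13 11:00 → clear.
Stretch Circuit: starts Sep 13 22:00 at or after Dance Lab ends Sep 13 11:00 → clear.
Core Flow: starts Sep 14 17:00 at or after Dance Lab ends Sep 13 11:00 → clear.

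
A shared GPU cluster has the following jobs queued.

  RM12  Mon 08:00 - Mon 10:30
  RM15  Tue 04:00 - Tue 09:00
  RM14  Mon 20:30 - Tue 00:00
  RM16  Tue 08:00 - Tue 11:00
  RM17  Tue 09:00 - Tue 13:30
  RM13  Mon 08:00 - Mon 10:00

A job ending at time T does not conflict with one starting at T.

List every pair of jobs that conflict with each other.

Two intervals overlap when each starts before the other ends.
Sorted by start: RM12, RM13, RM14, RM15, RM16, RM17.
RM13 starts before RM12 ends → RM12 and RM13 overlap.
RM14 starts after RM12 ends, so RM12 has no further overlaps.
RM14 starts after RM13 ends, so RM13 has no further overlaps.
RM15 starts after RM14 ends, so RM14 has no further overlaps.
RM16 starts before RM15 ends → RM15 and RM16 overlap.
RM17 starts exactly when RM15 ends (back-to-back, no overlap).
RM17 starts before RM16 ends → RM16 and RM17 overlap.

RM12 & RM13, RM15 & RM16, RM16 & RM17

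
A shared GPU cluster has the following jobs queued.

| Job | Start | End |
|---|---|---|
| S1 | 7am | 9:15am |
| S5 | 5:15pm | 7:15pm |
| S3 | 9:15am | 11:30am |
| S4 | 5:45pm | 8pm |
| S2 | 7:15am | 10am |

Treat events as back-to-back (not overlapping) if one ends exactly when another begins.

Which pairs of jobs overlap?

Sorted by start: S1, S2, S3, S5, S4.
S2 starts before S1 ends → S1 and S2 overlap.
S3 starts exactly when S1 ends (back-to-back, no overlap), so nothing later overlaps S1 either.
S3 starts before S2 ends → S2 and S3 overlap.
S5 starts after S2 ends, so nothing later overlaps S2 either.
S5 starts after S3 ends, so nothing later overlaps S3 either.
S4 starts before S5 ends → S5 and S4 overlap.

S1 & S2, S2 & S3, S4 & S5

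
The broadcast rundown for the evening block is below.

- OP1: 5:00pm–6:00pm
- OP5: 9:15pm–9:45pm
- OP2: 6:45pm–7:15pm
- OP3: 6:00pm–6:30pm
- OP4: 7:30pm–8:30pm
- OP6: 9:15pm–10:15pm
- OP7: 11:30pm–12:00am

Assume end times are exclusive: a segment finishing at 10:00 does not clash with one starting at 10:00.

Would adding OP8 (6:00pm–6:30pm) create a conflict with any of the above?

Yes — it overlaps OP3

OP1: ends 6:00pm at or before OP8 starts 6:00pm → clear.
OP3: starts 6:00pm before OP8 ends 6:30pm, and ends 6:30pm after OP8 starts 6:00pm → overlap.
OP2: starts 6:45pm at or after OP8 ends 6:30pm → clear.
OP4: starts 7:30pm at or after OP8 ends 6:30pm → clear.
OP5: starts 9:15pm at or after OP8 ends 6:30pm → clear.
OP6: starts 9:15pm at or after OP8 ends 6:30pm → clear.
OP7: starts 11:30pm at or after OP8 ends 6:30pm → clear.
OP8 overlaps OP3.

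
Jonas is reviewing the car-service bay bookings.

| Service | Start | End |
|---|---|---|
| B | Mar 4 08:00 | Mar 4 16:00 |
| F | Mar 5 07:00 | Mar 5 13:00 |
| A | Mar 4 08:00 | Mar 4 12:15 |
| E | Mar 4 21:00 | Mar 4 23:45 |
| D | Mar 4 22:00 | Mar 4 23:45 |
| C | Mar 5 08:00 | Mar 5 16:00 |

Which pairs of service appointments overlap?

A & B, C & F, D & E

Sorted by start: A, B, E, D, F, C.
B starts before A ends → A and B overlap.
E starts after A ends; A is clear from here.
E starts after B ends; B is clear from here.
D starts before E ends → E and D overlap.
F starts after E ends; E is clear from here.
F starts after D ends; D is clear from here.
C starts before F ends → F and C overlap.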